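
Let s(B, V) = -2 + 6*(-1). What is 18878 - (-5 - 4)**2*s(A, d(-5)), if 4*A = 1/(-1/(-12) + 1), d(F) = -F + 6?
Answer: 19526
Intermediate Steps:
d(F) = 6 - F
A = 3/13 (A = 1/(4*(-1/(-12) + 1)) = 1/(4*(-1*(-1/12) + 1)) = 1/(4*(1/12 + 1)) = 1/(4*(13/12)) = (1/4)*(12/13) = 3/13 ≈ 0.23077)
s(B, V) = -8 (s(B, V) = -2 - 6 = -8)
18878 - (-5 - 4)**2*s(A, d(-5)) = 18878 - (-5 - 4)**2*(-8) = 18878 - (-9)**2*(-8) = 18878 - 81*(-8) = 18878 - 1*(-648) = 18878 + 648 = 19526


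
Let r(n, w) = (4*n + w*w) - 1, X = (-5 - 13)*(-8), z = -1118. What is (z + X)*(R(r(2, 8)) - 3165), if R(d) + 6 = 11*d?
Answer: 2327860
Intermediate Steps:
X = 144 (X = -18*(-8) = 144)
r(n, w) = -1 + w**2 + 4*n (r(n, w) = (4*n + w**2) - 1 = (w**2 + 4*n) - 1 = -1 + w**2 + 4*n)
R(d) = -6 + 11*d
(z + X)*(R(r(2, 8)) - 3165) = (-1118 + 144)*((-6 + 11*(-1 + 8**2 + 4*2)) - 3165) = -974*((-6 + 11*(-1 + 64 + 8)) - 3165) = -974*((-6 + 11*71) - 3165) = -974*((-6 + 781) - 3165) = -974*(775 - 3165) = -974*(-2390) = 2327860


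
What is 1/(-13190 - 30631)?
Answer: -1/43821 ≈ -2.2820e-5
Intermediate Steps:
1/(-13190 - 30631) = 1/(-43821) = -1/43821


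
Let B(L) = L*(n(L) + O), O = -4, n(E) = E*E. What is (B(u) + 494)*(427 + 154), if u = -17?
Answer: -2527931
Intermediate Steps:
n(E) = E**2
B(L) = L*(-4 + L**2) (B(L) = L*(L**2 - 4) = L*(-4 + L**2))
(B(u) + 494)*(427 + 154) = (-17*(-4 + (-17)**2) + 494)*(427 + 154) = (-17*(-4 + 289) + 494)*581 = (-17*285 + 494)*581 = (-4845 + 494)*581 = -4351*581 = -2527931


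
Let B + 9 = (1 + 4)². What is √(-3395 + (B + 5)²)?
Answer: I*√2954 ≈ 54.351*I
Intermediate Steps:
B = 16 (B = -9 + (1 + 4)² = -9 + 5² = -9 + 25 = 16)
√(-3395 + (B + 5)²) = √(-3395 + (16 + 5)²) = √(-3395 + 21²) = √(-3395 + 441) = √(-2954) = I*√2954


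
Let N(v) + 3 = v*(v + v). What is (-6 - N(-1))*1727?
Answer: -8635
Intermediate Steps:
N(v) = -3 + 2*v² (N(v) = -3 + v*(v + v) = -3 + v*(2*v) = -3 + 2*v²)
(-6 - N(-1))*1727 = (-6 - (-3 + 2*(-1)²))*1727 = (-6 - (-3 + 2*1))*1727 = (-6 - (-3 + 2))*1727 = (-6 - 1*(-1))*1727 = (-6 + 1)*1727 = -5*1727 = -8635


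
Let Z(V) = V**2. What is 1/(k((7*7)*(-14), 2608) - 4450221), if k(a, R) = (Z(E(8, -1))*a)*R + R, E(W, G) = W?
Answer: -1/118949245 ≈ -8.4069e-9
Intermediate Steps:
k(a, R) = R + 64*R*a (k(a, R) = (8**2*a)*R + R = (64*a)*R + R = 64*R*a + R = R + 64*R*a)
1/(k((7*7)*(-14), 2608) - 4450221) = 1/(2608*(1 + 64*((7*7)*(-14))) - 4450221) = 1/(2608*(1 + 64*(49*(-14))) - 4450221) = 1/(2608*(1 + 64*(-686)) - 4450221) = 1/(2608*(1 - 43904) - 4450221) = 1/(2608*(-43903) - 4450221) = 1/(-114499024 - 4450221) = 1/(-118949245) = -1/118949245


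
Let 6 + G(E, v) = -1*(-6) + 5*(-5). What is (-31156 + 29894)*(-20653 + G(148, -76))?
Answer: 26095636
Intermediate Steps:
G(E, v) = -25 (G(E, v) = -6 + (-1*(-6) + 5*(-5)) = -6 + (6 - 25) = -6 - 19 = -25)
(-31156 + 29894)*(-20653 + G(148, -76)) = (-31156 + 29894)*(-20653 - 25) = -1262*(-20678) = 26095636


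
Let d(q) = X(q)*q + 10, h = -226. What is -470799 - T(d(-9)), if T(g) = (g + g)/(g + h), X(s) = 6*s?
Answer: -63558361/135 ≈ -4.7080e+5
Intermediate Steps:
d(q) = 10 + 6*q² (d(q) = (6*q)*q + 10 = 6*q² + 10 = 10 + 6*q²)
T(g) = 2*g/(-226 + g) (T(g) = (g + g)/(g - 226) = (2*g)/(-226 + g) = 2*g/(-226 + g))
-470799 - T(d(-9)) = -470799 - 2*(10 + 6*(-9)²)/(-226 + (10 + 6*(-9)²)) = -470799 - 2*(10 + 6*81)/(-226 + (10 + 6*81)) = -470799 - 2*(10 + 486)/(-226 + (10 + 486)) = -470799 - 2*496/(-226 + 496) = -470799 - 2*496/270 = -470799 - 1*496/135 = -470799 - 496/135 = -63558361/135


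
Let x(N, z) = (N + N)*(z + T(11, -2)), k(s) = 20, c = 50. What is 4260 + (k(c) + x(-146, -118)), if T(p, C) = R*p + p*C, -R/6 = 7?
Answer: 180064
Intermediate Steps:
R = -42 (R = -6*7 = -42)
T(p, C) = -42*p + C*p (T(p, C) = -42*p + p*C = -42*p + C*p)
x(N, z) = 2*N*(-484 + z) (x(N, z) = (N + N)*(z + 11*(-42 - 2)) = (2*N)*(z + 11*(-44)) = (2*N)*(z - 484) = (2*N)*(-484 + z) = 2*N*(-484 + z))
4260 + (k(c) + x(-146, -118)) = 4260 + (20 + 2*(-146)*(-484 - 118)) = 4260 + (20 + 2*(-146)*(-602)) = 4260 + (20 + 175784) = 4260 + 175804 = 180064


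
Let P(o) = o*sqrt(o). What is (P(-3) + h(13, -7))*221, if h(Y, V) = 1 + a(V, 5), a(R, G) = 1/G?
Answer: 1326/5 - 663*I*sqrt(3) ≈ 265.2 - 1148.3*I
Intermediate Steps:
P(o) = o**(3/2)
h(Y, V) = 6/5 (h(Y, V) = 1 + 1/5 = 6/5)
(P(-3) + h(13, -7))*221 = ((-3)**(3/2) + 6/5)*221 = (-3*I*sqrt(3) + 6/5)*221 = (6/5 - 3*I*sqrt(3))*221 = 1326/5 - 663*I*sqrt(3)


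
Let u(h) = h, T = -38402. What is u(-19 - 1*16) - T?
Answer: 38367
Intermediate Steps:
u(-19 - 1*16) - T = (-19 - 1*16) - 1*(-38402) = (-19 - 16) + 38402 = -35 + 38402 = 38367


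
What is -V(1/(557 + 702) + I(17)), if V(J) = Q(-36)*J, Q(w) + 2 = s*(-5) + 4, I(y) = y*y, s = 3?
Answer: 4730076/1259 ≈ 3757.0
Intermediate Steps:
I(y) = y²
Q(w) = -13 (Q(w) = -2 + (3*(-5) + 4) = -2 + (-15 + 4) = -2 - 11 = -13)
V(J) = -13*J
-V(1/(557 + 702) + I(17)) = -(-13)*(1/(557 + 702) + 17²) = -(-13)*(1/1259 + 289) = -(-13)*363852/1259 = -1*(-4730076/1259) = 4730076/1259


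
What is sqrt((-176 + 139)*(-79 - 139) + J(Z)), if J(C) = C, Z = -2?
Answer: 24*sqrt(14) ≈ 89.800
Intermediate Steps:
sqrt((-176 + 139)*(-79 - 139) + J(Z)) = sqrt((-176 + 139)*(-79 - 139) - 2) = sqrt(-37*(-218) - 2) = sqrt(8066 - 2) = sqrt(8064) = 24*sqrt(14)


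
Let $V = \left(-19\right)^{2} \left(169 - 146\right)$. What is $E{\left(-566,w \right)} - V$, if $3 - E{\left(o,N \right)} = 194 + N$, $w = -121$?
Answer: $-8373$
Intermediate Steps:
$E{\left(o,N \right)} = -191 - N$ ($E{\left(o,N \right)} = 3 - \left(194 + N\right) = -191 - N$)
$V = 8303$ ($V = 361 \cdot 23 = 8303$)
$E{\left(-566,w \right)} - V = \left(-191 - -121\right) - 8303 = \left(-191 + 121\right) - 8303 = -70 - 8303 = -8373$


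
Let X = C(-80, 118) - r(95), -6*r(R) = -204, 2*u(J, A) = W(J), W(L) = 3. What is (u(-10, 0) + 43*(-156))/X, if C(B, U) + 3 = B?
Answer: 4471/78 ≈ 57.320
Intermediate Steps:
u(J, A) = 3/2 (u(J, A) = (½)*3 = 3/2)
C(B, U) = -3 + B
r(R) = 34 (r(R) = -⅙*(-204) = 34)
X = -117 (X = (-3 - 80) - 1*34 = -83 - 34 = -117)
(u(-10, 0) + 43*(-156))/X = (3/2 + 43*(-156))/(-117) = (3/2 - 6708)*(-1/117) = -13413/2*(-1/117) = 4471/78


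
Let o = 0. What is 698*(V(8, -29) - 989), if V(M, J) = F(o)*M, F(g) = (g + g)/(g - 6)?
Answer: -690322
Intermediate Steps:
F(g) = 2*g/(-6 + g) (F(g) = (2*g)/(-6 + g) = 2*g/(-6 + g))
V(M, J) = 0 (V(M, J) = (2*0/(-6 + 0))*M = (2*0/(-6))*M = (2*0*(-1/6))*M = 0*M = 0)
698*(V(8, -29) - 989) = 698*(0 - 989) = 698*(-989) = -690322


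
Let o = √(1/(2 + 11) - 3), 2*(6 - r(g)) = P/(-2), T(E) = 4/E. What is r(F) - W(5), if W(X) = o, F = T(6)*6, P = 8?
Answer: 8 - I*√494/13 ≈ 8.0 - 1.7097*I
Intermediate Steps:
F = 4 (F = (4/6)*6 = (4*(⅙))*6 = (⅔)*6 = 4)
r(g) = 8 (r(g) = 6 - 4/(-2) = 6 - 4*(-1)/2 = 6 - ½*(-4) = 6 + 2 = 8)
o = I*√494/13 (o = √(1/13 - 3) = √(-38/13) = I*√494/13 ≈ 1.7097*I)
W(X) = I*√494/13
r(F) - W(5) = 8 - I*√494/13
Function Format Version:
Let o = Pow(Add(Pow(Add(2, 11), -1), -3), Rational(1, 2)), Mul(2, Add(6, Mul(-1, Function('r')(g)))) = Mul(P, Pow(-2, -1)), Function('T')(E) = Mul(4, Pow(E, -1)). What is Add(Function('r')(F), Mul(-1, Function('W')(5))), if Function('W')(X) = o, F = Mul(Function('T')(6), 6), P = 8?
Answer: Add(8, Mul(Rational(-1, 13), I, Pow(494, Rational(1, 2)))) ≈ Add(8.0000, Mul(-1.7097, I))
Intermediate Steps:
F = 4 (F = Mul(Mul(4, Pow(6, -1)), 6) = Mul(Mul(4, Rational(1, 6)), 6) = Mul(Rational(2, 3), 6) = 4)
Function('r')(g) = 8 (Function('r')(g) = Add(6, Mul(Rational(-1, 2), Mul(8, Pow(-2, -1)))) = Add(6, Mul(Rational(-1, 2), Mul(8, Rational(-1, 2)))) = Add(6, Mul(Rational(-1, 2), -4)) = Add(6, 2) = 8)
o = Mul(Rational(1, 13), I, Pow(494, Rational(1, 2))) (o = Pow(Add(Pow(13, -1), -3), Rational(1, 2)) = Pow(Add(Rational(1, 13), -3), Rational(1, 2)) = Pow(Rational(-38, 13), Rational(1, 2)) = Mul(Rational(1, 13), I, Pow(494, Rational(1, 2))) ≈ Mul(1.7097, I))
Function('W')(X) = Mul(Rational(1, 13), I, Pow(494, Rational(1, 2)))
Add(Function('r')(F), Mul(-1, Function('W')(5))) = Add(8, Mul(-1, Mul(Rational(1, 13), I, Pow(494, Rational(1, 2))))) = Add(8, Mul(Rational(-1, 13), I, Pow(494, Rational(1, 2))))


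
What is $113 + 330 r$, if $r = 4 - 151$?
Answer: $-48397$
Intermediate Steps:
$r = -147$ ($r = 4 - 151 = -147$)
$113 + 330 r = 113 + 330 \left(-147\right) = 113 - 48510 = -48397$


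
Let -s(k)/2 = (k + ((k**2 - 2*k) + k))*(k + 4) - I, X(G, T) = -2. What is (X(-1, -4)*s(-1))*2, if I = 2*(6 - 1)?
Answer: -56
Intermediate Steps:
I = 10 (I = 2*5 = 10)
s(k) = 20 - 2*k**2*(4 + k) (s(k) = -2*((k + ((k**2 - 2*k) + k))*(k + 4) - 1*10) = -2*((k + (k**2 - k))*(4 + k) - 10) = -2*(k**2*(4 + k) - 10) = -2*(-10 + k**2*(4 + k)) = 20 - 2*k**2*(4 + k))
(X(-1, -4)*s(-1))*2 = -2*(20 - 8*(-1)**2 - 2*(-1)**3)*2 = -2*(20 - 8*1 - 2*(-1))*2 = -2*(20 - 8 + 2)*2 = -2*14*2 = -28*2 = -56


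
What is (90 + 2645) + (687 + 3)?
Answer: 3425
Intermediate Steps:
(90 + 2645) + (687 + 3) = 2735 + 690 = 3425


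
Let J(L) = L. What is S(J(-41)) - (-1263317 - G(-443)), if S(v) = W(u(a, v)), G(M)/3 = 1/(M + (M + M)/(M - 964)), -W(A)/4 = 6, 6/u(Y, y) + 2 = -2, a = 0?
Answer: 786292508374/622415 ≈ 1.2633e+6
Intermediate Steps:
u(Y, y) = -3/2 (u(Y, y) = 6/(-2 - 2) = 6/(-4) = 6*(-¼) = -3/2)
W(A) = -24 (W(A) = -4*6 = -24)
G(M) = 3/(M + 2*M/(-964 + M)) (G(M) = 3/(M + (M + M)/(M - 964)) = 3/(M + (2*M)/(-964 + M)) = 3/(M + 2*M/(-964 + M)))
S(v) = -24
S(J(-41)) - (-1263317 - G(-443)) = -24 - (-1263317 - 3*(-964 - 443)/((-443)*(-962 - 443))) = -24 - (-1263317 - 3*(-1)*(-1407)/(443*(-1405))) = -24 - (-1263317 - 3*(-1)*(-1)*(-1407)/(443*1405)) = -24 - (-1263317 - 1*(-4221/622415)) = -24 - (-1263317 + 4221/622415) = -24 - 1*(-786307446334/622415) = -24 + 786307446334/622415 = 786292508374/622415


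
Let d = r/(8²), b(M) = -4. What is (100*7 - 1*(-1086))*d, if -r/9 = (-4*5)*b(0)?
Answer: -40185/2 ≈ -20093.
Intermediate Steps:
r = -720 (r = -9*(-4*5)*(-4) = -(-180)*(-4) = -9*80 = -720)
d = -45/4 (d = -720/(8²) = -720/64 = -720*1/64 = -45/4 ≈ -11.250)
(100*7 - 1*(-1086))*d = (100*7 - 1*(-1086))*(-45/4) = (700 + 1086)*(-45/4) = 1786*(-45/4) = -40185/2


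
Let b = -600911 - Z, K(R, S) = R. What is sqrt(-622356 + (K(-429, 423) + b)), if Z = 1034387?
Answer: I*sqrt(2258083) ≈ 1502.7*I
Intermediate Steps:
b = -1635298 (b = -600911 - 1*1034387 = -600911 - 1034387 = -1635298)
sqrt(-622356 + (K(-429, 423) + b)) = sqrt(-622356 + (-429 - 1635298)) = sqrt(-622356 - 1635727) = sqrt(-2258083) = I*sqrt(2258083)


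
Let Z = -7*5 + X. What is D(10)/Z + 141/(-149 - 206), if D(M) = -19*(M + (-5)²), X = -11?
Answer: 229589/16330 ≈ 14.059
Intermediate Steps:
D(M) = -475 - 19*M (D(M) = -19*(M + 25) = -19*(25 + M) = -475 - 19*M)
Z = -46 (Z = -7*5 - 11 = -35 - 11 = -46)
D(10)/Z + 141/(-149 - 206) = (-475 - 19*10)/(-46) + 141/(-149 - 206) = (-475 - 190)*(-1/46) + 141/(-355) = -665*(-1/46) + 141*(-1/355) = 665/46 - 141/355 = 229589/16330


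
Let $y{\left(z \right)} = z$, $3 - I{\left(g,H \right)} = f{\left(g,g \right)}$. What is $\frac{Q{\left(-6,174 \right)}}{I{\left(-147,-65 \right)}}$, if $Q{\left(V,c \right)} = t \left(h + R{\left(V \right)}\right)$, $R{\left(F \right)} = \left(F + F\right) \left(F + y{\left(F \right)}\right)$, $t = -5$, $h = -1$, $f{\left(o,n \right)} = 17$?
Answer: $\frac{715}{14} \approx 51.071$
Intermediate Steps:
$I{\left(g,H \right)} = -14$ ($I{\left(g,H \right)} = 3 - 17 = -14$)
$R{\left(F \right)} = 4 F^{2}$ ($R{\left(F \right)} = \left(F + F\right) \left(F + F\right) = 2 F 2 F = 4 F^{2}$)
$Q{\left(V,c \right)} = 5 - 20 V^{2}$ ($Q{\left(V,c \right)} = - 5 \left(-1 + 4 V^{2}\right) = 5 - 20 V^{2}$)
$\frac{Q{\left(-6,174 \right)}}{I{\left(-147,-65 \right)}} = \frac{5 - 20 \left(-6\right)^{2}}{-14} = \left(5 - 720\right) \left(- \frac{1}{14}\right) = \left(-715\right) \left(- \frac{1}{14}\right) = \frac{715}{14}$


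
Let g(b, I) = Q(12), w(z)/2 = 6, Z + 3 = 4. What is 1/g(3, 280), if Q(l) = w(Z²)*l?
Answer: 1/144 ≈ 0.0069444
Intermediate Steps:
Z = 1 (Z = -3 + 4 = 1)
w(z) = 12 (w(z) = 2*6 = 12)
Q(l) = 12*l
g(b, I) = 144 (g(b, I) = 12*12 = 144)
1/g(3, 280) = 1/144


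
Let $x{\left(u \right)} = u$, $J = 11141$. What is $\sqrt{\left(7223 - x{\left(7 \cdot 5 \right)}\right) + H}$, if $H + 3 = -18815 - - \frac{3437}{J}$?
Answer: $\frac{i \sqrt{1443499184413}}{11141} \approx 107.84 i$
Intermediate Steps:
$H = - \frac{209647901}{11141}$ ($H = -3 - \left(18815 - \frac{3437}{11141}\right) = -3 - \frac{209614478}{11141} = - \frac{209647901}{11141} \approx -18818.0$)
$\sqrt{\left(7223 - x{\left(7 \cdot 5 \right)}\right) + H} = \sqrt{\left(7223 - 7 \cdot 5\right) - \frac{209647901}{11141}} = \sqrt{\left(7223 - 35\right) - \frac{209647901}{11141}} = \sqrt{7188 - \frac{209647901}{11141}} = \sqrt{- \frac{129566393}{11141}} = \frac{i \sqrt{1443499184413}}{11141}$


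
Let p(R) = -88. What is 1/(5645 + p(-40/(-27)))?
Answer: 1/5557 ≈ 0.00017995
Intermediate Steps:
1/(5645 + p(-40/(-27))) = 1/(5645 - 88) = 1/5557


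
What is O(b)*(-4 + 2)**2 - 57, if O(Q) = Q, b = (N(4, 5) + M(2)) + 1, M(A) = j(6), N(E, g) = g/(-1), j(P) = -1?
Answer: -77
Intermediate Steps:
N(E, g) = -g (N(E, g) = g*(-1) = -g)
M(A) = -1
b = -5 (b = (-1*5 - 1) + 1 = (-5 - 1) + 1 = -6 + 1 = -5)
O(b)*(-4 + 2)**2 - 57 = -5*(-4 + 2)**2 - 57 = -5*(-2)**2 - 57 = -5*4 - 57 = -20 - 57 = -77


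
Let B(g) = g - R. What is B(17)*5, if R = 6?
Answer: 55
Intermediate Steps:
B(g) = -6 + g (B(g) = g - 1*6 = g - 6 = -6 + g)
B(17)*5 = (-6 + 17)*5 = 11*5 = 55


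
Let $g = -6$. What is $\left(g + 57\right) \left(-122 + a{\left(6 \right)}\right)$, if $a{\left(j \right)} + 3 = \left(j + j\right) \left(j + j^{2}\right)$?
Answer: $19329$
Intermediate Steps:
$a{\left(j \right)} = -3 + 2 j \left(j + j^{2}\right)$ ($a{\left(j \right)} = -3 + \left(j + j\right) \left(j + j^{2}\right) = -3 + 2 j \left(j + j^{2}\right)$)
$\left(g + 57\right) \left(-122 + a{\left(6 \right)}\right) = \left(-6 + 57\right) \left(-122 + \left(-3 + 2 \cdot 6^{2} + 2 \cdot 6^{3}\right)\right) = 51 \left(-122 + \left(-3 + 2 \cdot 36 + 2 \cdot 216\right)\right) = 51 \left(-122 + \left(-3 + 72 + 432\right)\right) = 51 \left(-122 + 501\right) = 51 \cdot 379 = 19329$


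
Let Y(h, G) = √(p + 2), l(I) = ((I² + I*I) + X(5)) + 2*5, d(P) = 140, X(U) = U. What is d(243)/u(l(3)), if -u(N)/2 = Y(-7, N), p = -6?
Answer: 35*I ≈ 35.0*I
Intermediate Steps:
l(I) = 15 + 2*I² (l(I) = ((I² + I*I) + 5) + 2*5 = ((I² + I²) + 5) + 10 = (2*I² + 5) + 10 = (5 + 2*I²) + 10 = 15 + 2*I²)
Y(h, G) = 2*I (Y(h, G) = √(-6 + 2) = √(-4) = 2*I)
u(N) = -4*I
d(243)/u(l(3)) = 140/((-4*I)) = 140*(I/4) = 35*I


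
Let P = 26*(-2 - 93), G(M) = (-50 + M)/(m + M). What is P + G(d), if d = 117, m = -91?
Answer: -64153/26 ≈ -2467.4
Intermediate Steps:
G(M) = (-50 + M)/(-91 + M)
P = -2470 (P = 26*(-95) = -2470)
P + G(d) = -2470 + (-50 + 117)/(-91 + 117) = -2470 + 67/26 = -64153/26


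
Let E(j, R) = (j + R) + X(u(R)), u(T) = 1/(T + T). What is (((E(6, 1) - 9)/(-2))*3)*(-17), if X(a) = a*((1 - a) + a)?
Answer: -153/4 ≈ -38.250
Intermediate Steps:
u(T) = 1/(2*T)
X(a) = a (X(a) = a*1 = a)
E(j, R) = R + j + 1/(2*R) (E(j, R) = (j + R) + 1/(2*R) = (R + j) + 1/(2*R) = R + j + 1/(2*R))
(((E(6, 1) - 9)/(-2))*3)*(-17) = ((((1 + 6 + (½)/1) - 9)/(-2))*3)*(-17) = ((((1 + 6 + (½)*1) - 9)*(-½))*3)*(-17) = ((((1 + 6 + ½) - 9)*(-½))*3)*(-17) = (((15/2 - 9)*(-½))*3)*(-17) = (-3/2*(-½)*3)*(-17) = ((¾)*3)*(-17) = (9/4)*(-17) = -153/4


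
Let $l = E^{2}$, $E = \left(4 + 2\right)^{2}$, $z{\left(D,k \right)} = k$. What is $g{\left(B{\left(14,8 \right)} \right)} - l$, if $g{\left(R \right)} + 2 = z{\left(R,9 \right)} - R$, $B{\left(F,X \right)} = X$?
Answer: $-1297$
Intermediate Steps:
$E = 36$ ($E = 6^{2} = 36$)
$g{\left(R \right)} = 7 - R$ ($g{\left(R \right)} = -2 - \left(-9 + R\right) = 7 - R$)
$l = 1296$ ($l = 36^{2} = 1296$)
$g{\left(B{\left(14,8 \right)} \right)} - l = \left(7 - 8\right) - 1296 = -1 - 1296 = -1297$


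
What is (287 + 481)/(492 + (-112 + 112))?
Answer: 64/41 ≈ 1.5610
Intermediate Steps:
(287 + 481)/(492 + (-112 + 112)) = 768/(492 + 0) = 768/492 = 768*(1/492) = 64/41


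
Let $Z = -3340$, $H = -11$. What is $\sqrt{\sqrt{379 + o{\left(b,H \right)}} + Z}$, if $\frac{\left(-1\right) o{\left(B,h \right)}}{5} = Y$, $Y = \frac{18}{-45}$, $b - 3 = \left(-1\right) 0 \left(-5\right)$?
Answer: $\sqrt{-3340 + \sqrt{381}} \approx 57.624 i$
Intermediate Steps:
$b = 3$ ($b = 3 + \left(-1\right) 0 \left(-5\right) = 3 + 0 \left(-5\right) = 3 + 0 = 3$)
$Y = - \frac{2}{5}$ ($Y = 18 \left(- \frac{1}{45}\right) = - \frac{2}{5} \approx -0.4$)
$o{\left(B,h \right)} = 2$ ($o{\left(B,h \right)} = \left(-5\right) \left(- \frac{2}{5}\right) = 2$)
$\sqrt{\sqrt{379 + o{\left(b,H \right)}} + Z} = \sqrt{\sqrt{379 + 2} - 3340} = \sqrt{\sqrt{381} - 3340} = \sqrt{-3340 + \sqrt{381}}$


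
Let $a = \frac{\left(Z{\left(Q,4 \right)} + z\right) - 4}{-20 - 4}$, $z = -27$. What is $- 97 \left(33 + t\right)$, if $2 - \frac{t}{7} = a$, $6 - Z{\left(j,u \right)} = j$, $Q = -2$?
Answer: $- \frac{93799}{24} \approx -3908.3$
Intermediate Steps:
$Z{\left(j,u \right)} = 6 - j$
$a = \frac{23}{24}$ ($a = \frac{\left(\left(6 - -2\right) - 27\right) - 4}{-20 - 4} = \frac{\left(\left(6 + 2\right) - 27\right) - 4}{-24} = \left(\left(8 - 27\right) - 4\right) \left(- \frac{1}{24}\right) = \left(-19 - 4\right) \left(- \frac{1}{24}\right) = \left(-23\right) \left(- \frac{1}{24}\right) = \frac{23}{24} \approx 0.95833$)
$t = \frac{175}{24}$ ($t = 14 - \frac{161}{24} = \frac{175}{24} \approx 7.2917$)
$- 97 \left(33 + t\right) = - 97 \left(33 + \frac{175}{24}\right) = \left(-97\right) \frac{967}{24} = - \frac{93799}{24}$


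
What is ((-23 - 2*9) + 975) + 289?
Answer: 1223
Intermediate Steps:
((-23 - 2*9) + 975) + 289 = ((-23 - 18) + 975) + 289 = (-41 + 975) + 289 = 934 + 289 = 1223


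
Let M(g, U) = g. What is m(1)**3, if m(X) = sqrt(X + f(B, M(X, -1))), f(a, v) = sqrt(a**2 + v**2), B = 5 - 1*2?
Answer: (1 + sqrt(10))**(3/2) ≈ 8.4917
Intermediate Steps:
B = 3 (B = 5 - 2 = 3)
m(X) = sqrt(X + sqrt(9 + X**2)) (m(X) = sqrt(X + sqrt(3**2 + X**2)) = sqrt(X + sqrt(9 + X**2)))
m(1)**3 = (sqrt(1 + sqrt(9 + 1**2)))**3 = (sqrt(1 + sqrt(9 + 1)))**3 = (sqrt(1 + sqrt(10)))**3 = (1 + sqrt(10))**(3/2)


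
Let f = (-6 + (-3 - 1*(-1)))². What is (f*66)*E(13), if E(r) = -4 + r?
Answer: 38016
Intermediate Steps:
f = 64 (f = (-6 + (-3 + 1))² = (-6 - 2)² = (-8)² = 64)
(f*66)*E(13) = (64*66)*(-4 + 13) = 4224*9 = 38016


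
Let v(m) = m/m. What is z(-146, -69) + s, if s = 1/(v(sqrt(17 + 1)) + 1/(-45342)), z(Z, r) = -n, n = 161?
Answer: -7254559/45341 ≈ -160.00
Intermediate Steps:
v(m) = 1
z(Z, r) = -161 (z(Z, r) = -1*161 = -161)
s = 45342/45341 (s = 1/(1 + 1/(-45342)) = 1/(1 - 1/45342) = 1/(45341/45342) = 45342/45341 ≈ 1.0000)
z(-146, -69) + s = -161 + 45342/45341 = -7254559/45341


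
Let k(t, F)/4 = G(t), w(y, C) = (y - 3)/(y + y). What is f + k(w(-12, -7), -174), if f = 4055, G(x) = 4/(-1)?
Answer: 4039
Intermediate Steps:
G(x) = -4 (G(x) = 4*(-1) = -4)
w(y, C) = (-3 + y)/(2*y) (w(y, C) = (-3 + y)/((2*y)) = (-3 + y)*(1/(2*y)) = (-3 + y)/(2*y))
k(t, F) = -16 (k(t, F) = 4*(-4) = -16)
f + k(w(-12, -7), -174) = 4055 - 16 = 4039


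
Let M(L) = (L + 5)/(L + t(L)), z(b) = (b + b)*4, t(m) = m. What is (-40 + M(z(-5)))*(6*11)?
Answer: -20889/8 ≈ -2611.1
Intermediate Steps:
z(b) = 8*b (z(b) = (2*b)*4 = 8*b)
M(L) = (5 + L)/(2*L) (M(L) = (L + 5)/(L + L) = (5 + L)/((2*L)) = (5 + L)*(1/(2*L)) = (5 + L)/(2*L))
(-40 + M(z(-5)))*(6*11) = (-40 + (5 + 8*(-5))/(2*((8*(-5)))))*(6*11) = (-40 + (½)*(5 - 40)/(-40))*66 = (-40 + (½)*(-1/40)*(-35))*66 = (-40 + 7/16)*66 = -633/16*66 = -20889/8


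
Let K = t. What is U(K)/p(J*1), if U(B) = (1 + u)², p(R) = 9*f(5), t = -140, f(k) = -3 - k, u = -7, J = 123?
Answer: -½ ≈ -0.50000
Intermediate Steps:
K = -140
p(R) = -72 (p(R) = 9*(-3 - 1*5) = 9*(-3 - 5) = 9*(-8) = -72)
U(B) = 36 (U(B) = (1 - 7)² = (-6)² = 36)
U(K)/p(J*1) = 36/(-72) = 36*(-1/72) = -½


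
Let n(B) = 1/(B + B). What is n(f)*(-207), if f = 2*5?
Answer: -207/20 ≈ -10.350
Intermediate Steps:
f = 10
n(B) = 1/(2*B)
n(f)*(-207) = ((½)/10)*(-207) = ((½)*(⅒))*(-207) = (1/20)*(-207) = -207/20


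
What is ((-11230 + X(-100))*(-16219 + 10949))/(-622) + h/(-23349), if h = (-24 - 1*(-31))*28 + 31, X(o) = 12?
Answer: -690183201667/7261539 ≈ -95046.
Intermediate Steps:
h = 227 (h = (-24 + 31)*28 + 31 = 7*28 + 31 = 196 + 31 = 227)
((-11230 + X(-100))*(-16219 + 10949))/(-622) + h/(-23349) = ((-11230 + 12)*(-16219 + 10949))/(-622) + 227/(-23349) = -11218*(-5270)*(-1/622) + 227*(-1/23349) = 59118860*(-1/622) - 227/23349 = -29559430/311 - 227/23349 = -690183201667/7261539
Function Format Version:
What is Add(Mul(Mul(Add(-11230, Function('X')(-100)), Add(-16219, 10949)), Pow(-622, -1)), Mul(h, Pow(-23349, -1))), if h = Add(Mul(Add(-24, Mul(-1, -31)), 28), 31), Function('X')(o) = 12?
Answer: Rational(-690183201667, 7261539) ≈ -95046.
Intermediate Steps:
h = 227 (h = Add(Mul(Add(-24, 31), 28), 31) = Add(Mul(7, 28), 31) = Add(196, 31) = 227)
Add(Mul(Mul(Add(-11230, Function('X')(-100)), Add(-16219, 10949)), Pow(-622, -1)), Mul(h, Pow(-23349, -1))) = Add(Mul(Mul(Add(-11230, 12), Add(-16219, 10949)), Pow(-622, -1)), Mul(227, Pow(-23349, -1))) = Add(Mul(Mul(-11218, -5270), Rational(-1, 622)), Mul(227, Rational(-1, 23349))) = Add(Mul(59118860, Rational(-1, 622)), Rational(-227, 23349)) = Add(Rational(-29559430, 311), Rational(-227, 23349)) = Rational(-690183201667, 7261539)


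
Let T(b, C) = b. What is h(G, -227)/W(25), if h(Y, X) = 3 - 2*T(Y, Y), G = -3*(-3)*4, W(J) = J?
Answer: -69/25 ≈ -2.7600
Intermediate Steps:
G = 36 (G = 9*4 = 36)
h(Y, X) = 3 - 2*Y
h(G, -227)/W(25) = (3 - 2*36)/25 = (3 - 72)*(1/25) = -69*1/25 = -69/25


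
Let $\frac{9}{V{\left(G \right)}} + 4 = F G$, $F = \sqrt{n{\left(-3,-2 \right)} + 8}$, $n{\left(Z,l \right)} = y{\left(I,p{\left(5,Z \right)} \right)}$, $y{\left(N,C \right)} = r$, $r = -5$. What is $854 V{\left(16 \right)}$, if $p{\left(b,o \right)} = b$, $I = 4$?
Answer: $\frac{3843}{94} + \frac{7686 \sqrt{3}}{47} \approx 324.13$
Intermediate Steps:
$y{\left(N,C \right)} = -5$
$n{\left(Z,l \right)} = -5$
$F = \sqrt{3}$ ($F = \sqrt{-5 + 8} = \sqrt{3} \approx 1.732$)
$V{\left(G \right)} = \frac{9}{-4 + G \sqrt{3}}$ ($V{\left(G \right)} = \frac{9}{-4 + \sqrt{3} G} = \frac{9}{-4 + G \sqrt{3}}$)
$854 V{\left(16 \right)} = 854 \frac{9}{-4 + 16 \sqrt{3}} = \frac{7686}{-4 + 16 \sqrt{3}}$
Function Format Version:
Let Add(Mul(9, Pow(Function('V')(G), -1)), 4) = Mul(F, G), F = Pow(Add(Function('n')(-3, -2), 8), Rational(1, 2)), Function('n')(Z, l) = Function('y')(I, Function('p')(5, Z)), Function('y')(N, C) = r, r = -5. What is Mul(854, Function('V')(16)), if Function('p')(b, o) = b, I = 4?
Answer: Add(Rational(3843, 94), Mul(Rational(7686, 47), Pow(3, Rational(1, 2)))) ≈ 324.13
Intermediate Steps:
Function('y')(N, C) = -5
Function('n')(Z, l) = -5
F = Pow(3, Rational(1, 2)) (F = Pow(Add(-5, 8), Rational(1, 2)) = Pow(3, Rational(1, 2)) ≈ 1.7320)
Function('V')(G) = Mul(9, Pow(Add(-4, Mul(G, Pow(3, Rational(1, 2)))), -1)) (Function('V')(G) = Mul(9, Pow(Add(-4, Mul(Pow(3, Rational(1, 2)), G)), -1)) = Mul(9, Pow(Add(-4, Mul(G, Pow(3, Rational(1, 2)))), -1)))
Mul(854, Function('V')(16)) = Mul(854, Mul(9, Pow(Add(-4, Mul(16, Pow(3, Rational(1, 2)))), -1))) = Mul(7686, Pow(Add(-4, Mul(16, Pow(3, Rational(1, 2)))), -1))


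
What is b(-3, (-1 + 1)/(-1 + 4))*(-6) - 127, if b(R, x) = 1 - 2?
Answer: -121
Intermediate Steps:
b(R, x) = -1
b(-3, (-1 + 1)/(-1 + 4))*(-6) - 127 = -1*(-6) - 127 = 6 - 127 = -121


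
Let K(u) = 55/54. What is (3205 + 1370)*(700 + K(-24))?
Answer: 57728875/18 ≈ 3.2072e+6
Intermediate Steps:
K(u) = 55/54 (K(u) = 55*(1/54) = 55/54)
(3205 + 1370)*(700 + K(-24)) = (3205 + 1370)*(700 + 55/54) = 4575*(37855/54) = 57728875/18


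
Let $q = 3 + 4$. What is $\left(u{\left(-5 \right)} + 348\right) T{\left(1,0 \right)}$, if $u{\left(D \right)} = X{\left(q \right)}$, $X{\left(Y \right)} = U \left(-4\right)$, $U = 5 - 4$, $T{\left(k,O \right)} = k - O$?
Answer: $344$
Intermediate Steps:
$U = 1$
$q = 7$
$X{\left(Y \right)} = -4$ ($X{\left(Y \right)} = 1 \left(-4\right) = -4$)
$u{\left(D \right)} = -4$
$\left(u{\left(-5 \right)} + 348\right) T{\left(1,0 \right)} = \left(-4 + 348\right) \left(1 - 0\right) = 344 \left(1 + 0\right) = 344 \cdot 1 = 344$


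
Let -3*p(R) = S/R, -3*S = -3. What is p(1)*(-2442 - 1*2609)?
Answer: 5051/3 ≈ 1683.7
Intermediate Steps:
S = 1 (S = -1/3*(-3) = 1)
p(R) = -1/(3*R)
p(1)*(-2442 - 1*2609) = (-1/3/1)*(-2442 - 1*2609) = (-1/3*1)*(-2442 - 2609) = -1/3*(-5051) = 5051/3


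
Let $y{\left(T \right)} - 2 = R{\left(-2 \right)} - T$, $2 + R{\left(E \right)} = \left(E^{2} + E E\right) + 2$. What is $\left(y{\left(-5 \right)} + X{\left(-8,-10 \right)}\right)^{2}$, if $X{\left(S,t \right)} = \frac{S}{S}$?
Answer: $256$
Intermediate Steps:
$R{\left(E \right)} = 2 E^{2}$ ($R{\left(E \right)} = -2 + \left(\left(E^{2} + E E\right) + 2\right) = -2 + \left(\left(E^{2} + E^{2}\right) + 2\right) = -2 + \left(2 E^{2} + 2\right) = -2 + \left(2 + 2 E^{2}\right) = 2 E^{2}$)
$X{\left(S,t \right)} = 1$
$y{\left(T \right)} = 10 - T$ ($y{\left(T \right)} = 2 - \left(-8 + T\right) = 10 - T$)
$\left(y{\left(-5 \right)} + X{\left(-8,-10 \right)}\right)^{2} = \left(\left(10 - -5\right) + 1\right)^{2} = \left(\left(10 + 5\right) + 1\right)^{2} = \left(15 + 1\right)^{2} = 16^{2} = 256$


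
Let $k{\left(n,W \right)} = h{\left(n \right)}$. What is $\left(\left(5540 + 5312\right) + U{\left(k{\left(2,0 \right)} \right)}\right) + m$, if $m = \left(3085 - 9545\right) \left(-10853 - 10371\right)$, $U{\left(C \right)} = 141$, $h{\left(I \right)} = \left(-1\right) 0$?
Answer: $137118033$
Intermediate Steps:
$h{\left(I \right)} = 0$
$k{\left(n,W \right)} = 0$
$m = 137107040$ ($m = \left(-6460\right) \left(-21224\right) = 137107040$)
$\left(\left(5540 + 5312\right) + U{\left(k{\left(2,0 \right)} \right)}\right) + m = \left(\left(5540 + 5312\right) + 141\right) + 137107040 = \left(10852 + 141\right) + 137107040 = 10993 + 137107040 = 137118033$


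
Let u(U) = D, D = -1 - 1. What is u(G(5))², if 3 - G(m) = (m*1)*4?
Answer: 4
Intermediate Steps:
G(m) = 3 - 4*m (G(m) = 3 - m*1*4 = 3 - m*4 = 3 - 4*m)
D = -2
u(U) = -2
u(G(5))² = (-2)² = 4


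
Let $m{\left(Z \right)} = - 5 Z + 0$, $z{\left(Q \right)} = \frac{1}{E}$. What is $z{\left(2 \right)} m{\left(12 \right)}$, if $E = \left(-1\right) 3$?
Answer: $20$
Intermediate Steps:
$E = -3$
$z{\left(Q \right)} = - \frac{1}{3}$ ($z{\left(Q \right)} = \frac{1}{-3} = - \frac{1}{3}$)
$m{\left(Z \right)} = - 5 Z$
$z{\left(2 \right)} m{\left(12 \right)} = - \frac{\left(-5\right) 12}{3} = \left(- \frac{1}{3}\right) \left(-60\right) = 20$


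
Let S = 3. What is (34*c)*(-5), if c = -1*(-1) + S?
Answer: -680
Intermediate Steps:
c = 4 (c = -1*(-1) + 3 = 1 + 3 = 4)
(34*c)*(-5) = (34*4)*(-5) = 136*(-5) = -680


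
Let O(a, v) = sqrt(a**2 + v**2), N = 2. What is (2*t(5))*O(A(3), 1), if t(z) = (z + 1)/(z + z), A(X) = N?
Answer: 6*sqrt(5)/5 ≈ 2.6833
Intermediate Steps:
A(X) = 2
t(z) = (1 + z)/(2*z) (t(z) = (1 + z)/((2*z)) = (1 + z)*(1/(2*z)) = (1 + z)/(2*z))
(2*t(5))*O(A(3), 1) = (2*((1/2)*(1 + 5)/5))*sqrt(2**2 + 1**2) = (2*((1/2)*(1/5)*6))*sqrt(4 + 1) = (2*(3/5))*sqrt(5) = 6*sqrt(5)/5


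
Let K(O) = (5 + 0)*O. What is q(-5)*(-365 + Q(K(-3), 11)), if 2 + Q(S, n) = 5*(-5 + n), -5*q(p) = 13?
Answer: 4381/5 ≈ 876.20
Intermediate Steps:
q(p) = -13/5 (q(p) = -1/5*13 = -13/5)
K(O) = 5*O
Q(S, n) = -27 + 5*n (Q(S, n) = -2 + 5*(-5 + n) = -2 + (-25 + 5*n) = -27 + 5*n)
q(-5)*(-365 + Q(K(-3), 11)) = -13*(-365 + (-27 + 5*11))/5 = -13*(-365 + (-27 + 55))/5 = -13*(-365 + 28)/5 = -13/5*(-337) = 4381/5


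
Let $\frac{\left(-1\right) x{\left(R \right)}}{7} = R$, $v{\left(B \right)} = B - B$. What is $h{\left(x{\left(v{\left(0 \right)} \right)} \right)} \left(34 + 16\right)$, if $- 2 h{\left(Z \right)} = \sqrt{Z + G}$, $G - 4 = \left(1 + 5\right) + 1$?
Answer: $- 25 \sqrt{11} \approx -82.916$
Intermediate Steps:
$v{\left(B \right)} = 0$
$G = 11$ ($G = 4 + \left(\left(1 + 5\right) + 1\right) = 4 + \left(6 + 1\right) = 4 + 7 = 11$)
$x{\left(R \right)} = - 7 R$
$h{\left(Z \right)} = - \frac{\sqrt{11 + Z}}{2}$ ($h{\left(Z \right)} = - \frac{\sqrt{Z + 11}}{2} = - \frac{\sqrt{11 + Z}}{2}$)
$h{\left(x{\left(v{\left(0 \right)} \right)} \right)} \left(34 + 16\right) = - \frac{\sqrt{11 - 0}}{2} \left(34 + 16\right) = - \frac{\sqrt{11 + 0}}{2} \cdot 50 = - \frac{\sqrt{11}}{2} \cdot 50 = - 25 \sqrt{11}$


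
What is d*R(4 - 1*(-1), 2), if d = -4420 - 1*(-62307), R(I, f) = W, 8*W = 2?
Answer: 57887/4 ≈ 14472.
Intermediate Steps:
W = 1/4 (W = (1/8)*2 = 1/4 ≈ 0.25000)
R(I, f) = 1/4
d = 57887 (d = -4420 + 62307 = 57887)
d*R(4 - 1*(-1), 2) = 57887*(1/4) = 57887/4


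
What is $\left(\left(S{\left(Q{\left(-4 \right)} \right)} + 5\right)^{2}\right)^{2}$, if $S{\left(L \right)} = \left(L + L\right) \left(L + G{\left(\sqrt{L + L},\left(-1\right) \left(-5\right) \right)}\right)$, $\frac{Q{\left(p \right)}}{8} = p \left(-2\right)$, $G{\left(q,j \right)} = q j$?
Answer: $28399784804909681 + 20081089228247040 \sqrt{2} \approx 5.6799 \cdot 10^{16}$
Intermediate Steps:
$G{\left(q,j \right)} = j q$
$Q{\left(p \right)} = - 16 p$ ($Q{\left(p \right)} = 8 p \left(-2\right) = 8 \left(- 2 p\right) = - 16 p$)
$S{\left(L \right)} = 2 L \left(L + 5 \sqrt{2} \sqrt{L}\right)$ ($S{\left(L \right)} = \left(L + L\right) \left(L + \left(-1\right) \left(-5\right) \sqrt{L + L}\right) = 2 L \left(L + 5 \sqrt{2 L}\right) = 2 L \left(L + 5 \sqrt{2} \sqrt{L}\right)$)
$\left(\left(S{\left(Q{\left(-4 \right)} \right)} + 5\right)^{2}\right)^{2} = \left(\left(2 \left(\left(-16\right) \left(-4\right)\right) \left(\left(-16\right) \left(-4\right) + 5 \sqrt{2} \sqrt{\left(-16\right) \left(-4\right)}\right) + 5\right)^{2}\right)^{2} = \left(\left(2 \cdot 64 \left(64 + 5 \sqrt{2} \sqrt{64}\right) + 5\right)^{2}\right)^{2} = \left(\left(2 \cdot 64 \left(64 + 5 \sqrt{2} \cdot 8\right) + 5\right)^{2}\right)^{2} = \left(\left(2 \cdot 64 \left(64 + 40 \sqrt{2}\right) + 5\right)^{2}\right)^{2} = \left(\left(\left(8192 + 5120 \sqrt{2}\right) + 5\right)^{2}\right)^{2} = \left(\left(8197 + 5120 \sqrt{2}\right)^{2}\right)^{2} = \left(8197 + 5120 \sqrt{2}\right)^{4}$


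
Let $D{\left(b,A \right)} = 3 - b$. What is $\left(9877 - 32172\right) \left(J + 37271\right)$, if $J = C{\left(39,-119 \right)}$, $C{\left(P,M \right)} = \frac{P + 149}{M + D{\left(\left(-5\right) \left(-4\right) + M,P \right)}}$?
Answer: $- \frac{14122076605}{17} \approx -8.3071 \cdot 10^{8}$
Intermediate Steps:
$C{\left(P,M \right)} = - \frac{149}{17} - \frac{P}{17}$ ($C{\left(P,M \right)} = \frac{P + 149}{M - \left(-3 + 20 + M\right)} = \frac{149 + P}{M - \left(17 + M\right)} = \frac{149 + P}{-17} = \left(149 + P\right) \left(- \frac{1}{17}\right) = - \frac{149}{17} - \frac{P}{17}$)
$J = - \frac{188}{17}$ ($J = - \frac{149}{17} - \frac{39}{17} = - \frac{188}{17} \approx -11.059$)
$\left(9877 - 32172\right) \left(J + 37271\right) = \left(9877 - 32172\right) \left(- \frac{188}{17} + 37271\right) = \left(-22295\right) \frac{633419}{17} = - \frac{14122076605}{17}$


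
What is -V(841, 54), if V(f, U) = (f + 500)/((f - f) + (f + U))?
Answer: -1341/895 ≈ -1.4983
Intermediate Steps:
V(f, U) = (500 + f)/(U + f) (V(f, U) = (500 + f)/(0 + (U + f)) = (500 + f)/(U + f))
-V(841, 54) = -(500 + 841)/(54 + 841) = -1341/895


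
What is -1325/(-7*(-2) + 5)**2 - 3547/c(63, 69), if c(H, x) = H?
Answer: -1363942/22743 ≈ -59.972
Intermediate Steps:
-1325/(-7*(-2) + 5)**2 - 3547/c(63, 69) = -1325/(-7*(-2) + 5)**2 - 3547/63 = -1325/(14 + 5)**2 - 3547*1/63 = -1325/(19**2) - 3547/63 = -1325/361 - 3547/63 = -1363942/22743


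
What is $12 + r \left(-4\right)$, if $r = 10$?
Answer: $-28$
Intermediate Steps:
$12 + r \left(-4\right) = 12 + 10 \left(-4\right) = 12 - 40 = -28$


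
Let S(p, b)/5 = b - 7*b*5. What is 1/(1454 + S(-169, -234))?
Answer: 1/41234 ≈ 2.4252e-5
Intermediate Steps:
S(p, b) = -170*b (S(p, b) = 5*(b - 7*b*5) = 5*(b - 35*b) = 5*(-34*b) = -170*b)
1/(1454 + S(-169, -234)) = 1/(1454 - 170*(-234)) = 1/(1454 + 39780) = 1/41234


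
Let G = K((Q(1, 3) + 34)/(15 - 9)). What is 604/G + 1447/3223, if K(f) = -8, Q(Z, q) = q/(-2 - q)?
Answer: -483779/6446 ≈ -75.051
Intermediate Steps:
G = -8
604/G + 1447/3223 = 604/(-8) + 1447/3223 = 604*(-⅛) + 1447*(1/3223) = -151/2 + 1447/3223 = -483779/6446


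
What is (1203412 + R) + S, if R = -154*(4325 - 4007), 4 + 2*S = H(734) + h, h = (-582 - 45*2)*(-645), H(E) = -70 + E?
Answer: 1371490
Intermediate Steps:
h = 433440 (h = (-582 - 90)*(-645) = -672*(-645) = 433440)
S = 217050 (S = -2 + ((-70 + 734) + 433440)/2 = -2 + (664 + 433440)/2 = -2 + (½)*434104 = -2 + 217052 = 217050)
R = -48972 (R = -154*318 = -48972)
(1203412 + R) + S = (1203412 - 48972) + 217050 = 1154440 + 217050 = 1371490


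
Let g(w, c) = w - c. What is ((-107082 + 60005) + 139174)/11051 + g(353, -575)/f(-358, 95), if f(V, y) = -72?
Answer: -453043/99459 ≈ -4.5551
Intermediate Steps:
((-107082 + 60005) + 139174)/11051 + g(353, -575)/f(-358, 95) = ((-107082 + 60005) + 139174)/11051 + (353 - 1*(-575))/(-72) = (-47077 + 139174)*(1/11051) + (353 + 575)*(-1/72) = 92097*(1/11051) + 928*(-1/72) = 92097/11051 - 116/9 = -453043/99459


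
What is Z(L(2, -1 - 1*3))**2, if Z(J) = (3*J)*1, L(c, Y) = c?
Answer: 36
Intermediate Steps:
Z(J) = 3*J
Z(L(2, -1 - 1*3))**2 = (3*2)**2 = 6**2 = 36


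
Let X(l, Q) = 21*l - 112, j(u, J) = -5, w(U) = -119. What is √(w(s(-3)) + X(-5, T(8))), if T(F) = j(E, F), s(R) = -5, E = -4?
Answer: 4*I*√21 ≈ 18.33*I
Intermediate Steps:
T(F) = -5
X(l, Q) = -112 + 21*l
√(w(s(-3)) + X(-5, T(8))) = √(-119 + (-112 + 21*(-5))) = √(-119 + (-112 - 105)) = √(-119 - 217) = √(-336) = 4*I*√21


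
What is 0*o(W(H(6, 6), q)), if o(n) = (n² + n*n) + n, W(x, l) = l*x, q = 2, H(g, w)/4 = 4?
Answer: 0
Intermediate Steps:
H(g, w) = 16 (H(g, w) = 4*4 = 16)
o(n) = n + 2*n² (o(n) = (n² + n²) + n = 2*n² + n = n + 2*n²)
0*o(W(H(6, 6), q)) = 0*((2*16)*(1 + 2*(2*16))) = 0*(32*(1 + 2*32)) = 0*(32*(1 + 64)) = 0*(32*65) = 0*2080 = 0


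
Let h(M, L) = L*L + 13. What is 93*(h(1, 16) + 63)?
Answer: 30876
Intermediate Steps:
h(M, L) = 13 + L² (h(M, L) = L² + 13 = 13 + L²)
93*(h(1, 16) + 63) = 93*((13 + 16²) + 63) = 93*((13 + 256) + 63) = 93*(269 + 63) = 93*332 = 30876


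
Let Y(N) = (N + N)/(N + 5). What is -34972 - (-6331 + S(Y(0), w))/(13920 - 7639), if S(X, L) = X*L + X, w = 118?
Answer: -219652801/6281 ≈ -34971.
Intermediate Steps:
Y(N) = 2*N/(5 + N) (Y(N) = (2*N)/(5 + N) = 2*N/(5 + N))
S(X, L) = X + L*X (S(X, L) = L*X + X = X + L*X)
-34972 - (-6331 + S(Y(0), w))/(13920 - 7639) = -34972 - (-6331 + (2*0/(5 + 0))*(1 + 118))/(13920 - 7639) = -34972 - (-6331 + (2*0/5)*119)/6281 = -34972 - (-6331 + (2*0*(⅕))*119)/6281 = -34972 - (-6331 + 0*119)/6281 = -34972 - (-6331 + 0)/6281 = -34972 - (-6331)/6281 = -34972 - 1*(-6331/6281) = -34972 + 6331/6281 = -219652801/6281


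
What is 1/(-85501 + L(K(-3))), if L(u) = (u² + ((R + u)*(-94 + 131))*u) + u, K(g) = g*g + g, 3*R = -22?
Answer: -1/85755 ≈ -1.1661e-5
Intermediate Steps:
R = -22/3 (R = (⅓)*(-22) = -22/3 ≈ -7.3333)
K(g) = g + g² (K(g) = g² + g = g + g²)
L(u) = u + u² + u*(-814/3 + 37*u) (L(u) = (u² + ((-22/3 + u)*(-94 + 131))*u) + u = (u² + ((-22/3 + u)*37)*u) + u = (u² + (-814/3 + 37*u)*u) + u = (u² + u*(-814/3 + 37*u)) + u = u + u² + u*(-814/3 + 37*u))
1/(-85501 + L(K(-3))) = 1/(-85501 + (-3*(1 - 3))*(-811 + 114*(-3*(1 - 3)))/3) = 1/(-85501 + (-3*(-2))*(-811 + 114*(-3*(-2)))/3) = 1/(-85501 + (⅓)*6*(-811 + 114*6)) = 1/(-85501 + (⅓)*6*(-811 + 684)) = 1/(-85501 + (⅓)*6*(-127)) = 1/(-85501 - 254) = 1/(-85755) = -1/85755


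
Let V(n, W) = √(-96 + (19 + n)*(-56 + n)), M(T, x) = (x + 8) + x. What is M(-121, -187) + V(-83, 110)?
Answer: -366 + 20*√22 ≈ -272.19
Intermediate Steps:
M(T, x) = 8 + 2*x (M(T, x) = (8 + x) + x = 8 + 2*x)
V(n, W) = √(-96 + (-56 + n)*(19 + n))
M(-121, -187) + V(-83, 110) = (8 + 2*(-187)) + √(-1160 + (-83)² - 37*(-83)) = (8 - 374) + √(-1160 + 6889 + 3071) = -366 + √8800 = -366 + 20*√22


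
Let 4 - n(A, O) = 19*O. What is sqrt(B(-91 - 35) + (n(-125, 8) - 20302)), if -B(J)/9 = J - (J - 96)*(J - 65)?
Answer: sqrt(362302) ≈ 601.92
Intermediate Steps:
n(A, O) = 4 - 19*O
B(J) = -9*J + 9*(-96 + J)*(-65 + J) (B(J) = -9*(J - (J - 96)*(J - 65)) = -9*(J - (-96 + J)*(-65 + J)) = -9*J + 9*(-96 + J)*(-65 + J))
sqrt(B(-91 - 35) + (n(-125, 8) - 20302)) = sqrt((56160 - 1458*(-91 - 35) + 9*(-91 - 35)**2) + ((4 - 19*8) - 20302)) = sqrt((56160 - 1458*(-126) + 9*(-126)**2) + ((4 - 152) - 20302)) = sqrt((56160 + 183708 + 9*15876) + (-148 - 20302)) = sqrt((56160 + 183708 + 142884) - 20450) = sqrt(382752 - 20450) = sqrt(362302)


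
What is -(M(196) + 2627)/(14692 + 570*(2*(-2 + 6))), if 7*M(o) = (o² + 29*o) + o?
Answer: -8955/19252 ≈ -0.46515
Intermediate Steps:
M(o) = o²/7 + 30*o/7 (M(o) = ((o² + 29*o) + o)/7 = (o² + 30*o)/7 = o²/7 + 30*o/7)
-(M(196) + 2627)/(14692 + 570*(2*(-2 + 6))) = -((⅐)*196*(30 + 196) + 2627)/(14692 + 570*(2*(-2 + 6))) = -((⅐)*196*226 + 2627)/(14692 + 570*(2*4)) = -(6328 + 2627)/(14692 + 570*8) = -8955/(14692 + 4560) = -8955/19252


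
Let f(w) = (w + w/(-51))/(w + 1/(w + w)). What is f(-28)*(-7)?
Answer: -548800/80019 ≈ -6.8584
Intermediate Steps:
f(w) = 50*w/(51*(w + 1/(2*w))) (f(w) = (w + w*(-1/51))/(w + 1/(2*w)) = (w - w/51)/(w + 1/(2*w)) = (50*w/51)/(w + 1/(2*w)) = 50*w/(51*(w + 1/(2*w))))
f(-28)*(-7) = ((100/51)*(-28)²/(1 + 2*(-28)²))*(-7) = ((100/51)*784/(1 + 2*784))*(-7) = ((100/51)*784/(1 + 1568))*(-7) = ((100/51)*784/1569)*(-7) = ((100/51)*784*(1/1569))*(-7) = (78400/80019)*(-7) = -548800/80019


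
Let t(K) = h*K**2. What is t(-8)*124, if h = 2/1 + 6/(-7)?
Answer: 63488/7 ≈ 9069.7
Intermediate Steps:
h = 8/7 (h = 2*1 + 6*(-1/7) = 2 - 6/7 = 8/7 ≈ 1.1429)
t(K) = 8*K**2/7
t(-8)*124 = ((8/7)*(-8)**2)*124 = ((8/7)*64)*124 = (512/7)*124 = 63488/7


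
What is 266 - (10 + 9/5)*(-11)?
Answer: 1979/5 ≈ 395.80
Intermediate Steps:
266 - (10 + 9/5)*(-11) = 266 - 59*(-11)/5 = 266 - 1*(-649/5) = 266 + 649/5 = 1979/5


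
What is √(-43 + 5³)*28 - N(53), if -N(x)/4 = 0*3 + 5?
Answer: 20 + 28*√82 ≈ 273.55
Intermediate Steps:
N(x) = -20 (N(x) = -4*(0*3 + 5) = -4*(0 + 5) = -4*5 = -20)
√(-43 + 5³)*28 - N(53) = √(-43 + 5³)*28 - 1*(-20) = √(-43 + 125)*28 + 20 = √82*28 + 20 = 28*√82 + 20 = 20 + 28*√82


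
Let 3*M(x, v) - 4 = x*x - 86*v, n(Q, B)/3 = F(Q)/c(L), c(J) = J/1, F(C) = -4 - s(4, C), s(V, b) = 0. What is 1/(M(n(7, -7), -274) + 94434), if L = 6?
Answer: 3/306874 ≈ 9.7760e-6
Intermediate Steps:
F(C) = -4 (F(C) = -4 - 1*0 = -4 + 0 = -4)
c(J) = J (c(J) = J*1 = J)
n(Q, B) = -2 (n(Q, B) = 3*(-4/6) = 3*(-4*⅙) = 3*(-⅔) = -2)
M(x, v) = 4/3 - 86*v/3 + x²/3 (M(x, v) = 4/3 + (x*x - 86*v)/3 = 4/3 + (x² - 86*v)/3 = 4/3 + (-86*v/3 + x²/3) = 4/3 - 86*v/3 + x²/3)
1/(M(n(7, -7), -274) + 94434) = 1/((4/3 - 86/3*(-274) + (⅓)*(-2)²) + 94434) = 1/((4/3 + 23564/3 + (⅓)*4) + 94434) = 1/((4/3 + 23564/3 + 4/3) + 94434) = 1/(23572/3 + 94434) = 1/(306874/3) = 3/306874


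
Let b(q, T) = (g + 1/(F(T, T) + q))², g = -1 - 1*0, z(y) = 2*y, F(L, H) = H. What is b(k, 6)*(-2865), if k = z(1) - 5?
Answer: -3820/3 ≈ -1273.3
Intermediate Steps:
g = -1 (g = -1 + 0 = -1)
k = -3 (k = 2*1 - 5 = 2 - 5 = -3)
b(q, T) = (-1 + 1/(T + q))²
b(k, 6)*(-2865) = ((-1 + 6 - 3)²/(6 - 3)²)*(-2865) = (2²/3²)*(-2865) = ((⅑)*4)*(-2865) = (4/9)*(-2865) = -3820/3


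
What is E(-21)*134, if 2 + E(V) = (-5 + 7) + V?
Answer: -2814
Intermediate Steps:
E(V) = V (E(V) = -2 + ((-5 + 7) + V) = -2 + (2 + V) = V)
E(-21)*134 = -21*134 = -2814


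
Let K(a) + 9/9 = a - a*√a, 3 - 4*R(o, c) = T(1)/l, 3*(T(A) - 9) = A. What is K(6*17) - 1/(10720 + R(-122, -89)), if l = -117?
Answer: 1520246657/15051961 - 102*√102 ≈ -929.15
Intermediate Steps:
T(A) = 9 + A/3
R(o, c) = 1081/1404 (R(o, c) = ¾ - (9 + (⅓)*1)/(4*(-117)) = ¾ - (9 + ⅓)*(-1)/(4*117) = ¾ - 7*(-1)/(3*117) = ¾ - ¼*(-28/351) = ¾ + 7/351 = 1081/1404)
K(a) = -1 + a - a^(3/2) (K(a) = -1 + (a - a*√a) = -1 + (a - a^(3/2)) = -1 + a - a^(3/2))
K(6*17) - 1/(10720 + R(-122, -89)) = (-1 + 6*17 - (6*17)^(3/2)) - 1/(10720 + 1081/1404) = (-1 + 102 - 102^(3/2)) - 1/15051961/1404 = (-1 + 102 - 102*√102) - 1*1404/15051961 = (-1 + 102 - 102*√102) - 1404/15051961 = (101 - 102*√102) - 1404/15051961 = 1520246657/15051961 - 102*√102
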